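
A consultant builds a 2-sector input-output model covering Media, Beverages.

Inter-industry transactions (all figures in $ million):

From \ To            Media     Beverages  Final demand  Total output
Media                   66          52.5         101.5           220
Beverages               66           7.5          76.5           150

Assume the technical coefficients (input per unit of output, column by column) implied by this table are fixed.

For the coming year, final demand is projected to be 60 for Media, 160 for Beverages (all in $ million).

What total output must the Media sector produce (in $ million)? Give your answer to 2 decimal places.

x_1 = 201.79

Technical coefficients a_ij = z_ij / X_j:
  a_11 = 66/220 = 0.30, a_21 = 66/220 = 0.30
  a_12 = 52.5/150 = 0.35, a_22 = 7.5/150 = 0.05
I − A =
  [   0.70    -0.35]
  [  -0.30     0.95]
det(I−A) = (0.70)(0.95) − (-0.35)(-0.30) = 0.5600
adj(I−A) = [[0.95, 0.35], [0.30, 0.70]]
(I − A)⁻¹ = adj(I−A) / det(I−A) ≈
  [   1.6964     0.6250]
  [   0.5357     1.2500]
x = (I − A)⁻¹ d = adj(I−A)·d / det(I−A), with det(I−A) = 0.5600:
  x_1 = (0.95·60 + 0.35·160) / 0.5600 = 113.00 / 0.5600 ≈ 201.79
  x_2 = (0.30·60 + 0.70·160) / 0.5600 = 130.00 / 0.5600 ≈ 232.14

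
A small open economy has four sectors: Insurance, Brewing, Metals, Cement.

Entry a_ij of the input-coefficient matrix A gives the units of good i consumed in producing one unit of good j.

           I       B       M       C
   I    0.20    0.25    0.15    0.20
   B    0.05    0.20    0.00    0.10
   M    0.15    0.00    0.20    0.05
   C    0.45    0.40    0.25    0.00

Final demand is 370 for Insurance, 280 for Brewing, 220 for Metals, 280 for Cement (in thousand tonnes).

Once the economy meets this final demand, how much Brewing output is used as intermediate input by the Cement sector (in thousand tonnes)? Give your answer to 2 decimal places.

I − A =
  [   0.80    -0.25    -0.15    -0.20]
  [  -0.05     0.80     0.00    -0.10]
  [  -0.15     0.00     0.80    -0.05]
  [  -0.45    -0.40    -0.25     1.00]
Compute the cofactors C_ij = (−1)^(i+j)·(3×3 minor ij) of I−A; the adjugate is their transpose:
adj(I−A) = Cᵀ =
  [ 0.598000   0.263875   0.160250   0.154000]
  [ 0.079125   0.524625   0.036750   0.070125]
  [ 0.133000   0.071125   0.508250   0.059125]
  [ 0.334000   0.346375   0.213875   0.484000]
det(I−A) = Σ_j (I−A)_1j·C_1j = (0.80)(0.598000) + (-0.25)(0.079125) + (-0.15)(0.133000) + (-0.20)(0.334000) = 0.37186875
(I − A)⁻¹ = adj(I−A) / det(I−A) ≈
  [   1.6081     0.7096     0.4309     0.4141]
  [   0.2128     1.4108     0.0988     0.1886]
  [   0.3577     0.1913     1.3667     0.1590]
  [   0.8982     0.9314     0.5751     1.3015]
First solve x = (I − A)⁻¹ d = adj(I−A)·d / det(I−A); in particular x_C = (0.334000·370 + 0.346375·280 + 0.213875·220 + 0.484000·280) / 0.37186875 = 403.1375 / 0.37186875 ≈ 1084.0854.
Intermediate flow from B to C: z_BC = a_BC · x_C = 0.10 × 403.1375 / 0.37186875 = 40.31375 / 0.37186875 ≈ 108.41.

z_BC = 108.41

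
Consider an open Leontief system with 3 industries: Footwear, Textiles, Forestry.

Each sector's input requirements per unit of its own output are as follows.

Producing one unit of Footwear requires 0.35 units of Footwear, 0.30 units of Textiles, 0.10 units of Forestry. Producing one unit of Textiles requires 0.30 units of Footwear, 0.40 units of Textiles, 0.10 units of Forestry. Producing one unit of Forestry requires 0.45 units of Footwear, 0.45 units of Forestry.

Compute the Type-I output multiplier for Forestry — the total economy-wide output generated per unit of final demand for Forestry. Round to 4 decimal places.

I − A =
  [   0.65    -0.30    -0.45]
  [  -0.30     0.60     0.00]
  [  -0.10    -0.10     0.55]
Cofactors of I−A, C_ij = (−1)^(i+j)·(minor ij) (rows/columns in the sector order above):
  C_11 = (0.60)(0.55) − (0.00)(-0.10) = 0.3300
  C_12 = −[(-0.30)(0.55) − (0.00)(-0.10)] = 0.1650
  C_13 = (-0.30)(-0.10) − (0.60)(-0.10) = 0.0900
  C_21 = −[(-0.30)(0.55) − (-0.45)(-0.10)] = 0.2100
  C_22 = (0.65)(0.55) − (-0.45)(-0.10) = 0.3125
  C_23 = −[(0.65)(-0.10) − (-0.30)(-0.10)] = 0.0950
  C_31 = (-0.30)(0.00) − (-0.45)(0.60) = 0.2700
  C_32 = −[(0.65)(0.00) − (-0.45)(-0.30)] = 0.1350
  C_33 = (0.65)(0.60) − (-0.30)(-0.30) = 0.3000
det(I−A) = Σ_j (I−A)_1j·C_1j = (0.65)(0.3300) + (-0.30)(0.1650) + (-0.45)(0.0900) = 0.1245
adj(I−A) = Cᵀ =
  [ 0.3300   0.2100   0.2700]
  [ 0.1650   0.3125   0.1350]
  [ 0.0900   0.0950   0.3000]
(I − A)⁻¹ = adj(I−A) / det(I−A) ≈
  [   2.65060     1.68675     2.16867]
  [   1.32530     2.51004     1.08434]
  [   0.72289     0.76305     2.40964]
The output multiplier for sector j is the column-j sum of the Leontief inverse (I − A)⁻¹ = adj(I−A) / det(I−A).
Column 3 of adj(I−A): (0.2700, 0.1350, 0.3000); det(I−A) = 0.1245.
m_3 = (0.2700 + 0.1350 + 0.3000) / 0.1245 = 0.705 / 0.1245 ≈ 5.6627.

m_3 = 5.6627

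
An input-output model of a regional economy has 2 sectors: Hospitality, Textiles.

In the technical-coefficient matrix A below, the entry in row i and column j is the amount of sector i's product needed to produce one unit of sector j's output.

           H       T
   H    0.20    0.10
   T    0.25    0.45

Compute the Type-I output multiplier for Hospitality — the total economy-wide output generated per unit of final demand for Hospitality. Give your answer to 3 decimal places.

I − A =
  [   0.80    -0.10]
  [  -0.25     0.55]
det(I−A) = (0.80)(0.55) − (-0.10)(-0.25) = 0.4150
adj(I−A) = [[0.55, 0.10], [0.25, 0.80]]
(I − A)⁻¹ = adj(I−A) / det(I−A) ≈
  [   1.3253     0.2410]
  [   0.6024     1.9277]
The output multiplier for sector j is the column-j sum of the Leontief inverse (I − A)⁻¹ = adj(I−A) / det(I−A).
Column H of adj(I−A): (0.55, 0.25); det(I−A) = 0.4150.
m_H = (0.55 + 0.25) / 0.4150 = 0.80 / 0.4150 ≈ 1.928.

m_H = 1.928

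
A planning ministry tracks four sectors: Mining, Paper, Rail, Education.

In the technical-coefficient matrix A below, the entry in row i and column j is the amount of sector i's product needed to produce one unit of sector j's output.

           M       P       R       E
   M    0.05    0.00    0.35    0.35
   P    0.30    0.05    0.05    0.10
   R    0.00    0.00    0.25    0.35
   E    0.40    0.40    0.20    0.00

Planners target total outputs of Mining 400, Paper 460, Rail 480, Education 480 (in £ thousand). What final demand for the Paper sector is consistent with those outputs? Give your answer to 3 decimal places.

I − A =
  [   0.95     0.00    -0.35    -0.35]
  [  -0.30     0.95    -0.05    -0.10]
  [   0.00     0.00     0.75    -0.35]
  [  -0.40    -0.40    -0.20     1.00]
d = (I − A) x:
  d_M = (+0.95)·400 + (+0.00)·460 + (-0.35)·480 + (-0.35)·480 = 44.000
  d_P = (-0.30)·400 + (+0.95)·460 + (-0.05)·480 + (-0.10)·480 = 245.000
  d_R = (+0.00)·400 + (+0.00)·460 + (+0.75)·480 + (-0.35)·480 = 192.000
  d_E = (-0.40)·400 + (-0.40)·460 + (-0.20)·480 + (+1.00)·480 = 40.000

d_P = 245.000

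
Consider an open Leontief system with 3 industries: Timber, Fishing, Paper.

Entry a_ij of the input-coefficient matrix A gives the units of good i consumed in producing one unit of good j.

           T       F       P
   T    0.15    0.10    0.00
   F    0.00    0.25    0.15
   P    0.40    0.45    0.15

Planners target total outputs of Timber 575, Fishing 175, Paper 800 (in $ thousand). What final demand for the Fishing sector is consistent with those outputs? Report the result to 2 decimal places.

I − A =
  [   0.85    -0.10     0.00]
  [   0.00     0.75    -0.15]
  [  -0.40    -0.45     0.85]
d = (I − A) x:
  d_T = (+0.85)·575 + (-0.10)·175 + (+0.00)·800 = 471.25
  d_F = (+0.00)·575 + (+0.75)·175 + (-0.15)·800 = 11.25
  d_P = (-0.40)·575 + (-0.45)·175 + (+0.85)·800 = 371.25

d_F = 11.25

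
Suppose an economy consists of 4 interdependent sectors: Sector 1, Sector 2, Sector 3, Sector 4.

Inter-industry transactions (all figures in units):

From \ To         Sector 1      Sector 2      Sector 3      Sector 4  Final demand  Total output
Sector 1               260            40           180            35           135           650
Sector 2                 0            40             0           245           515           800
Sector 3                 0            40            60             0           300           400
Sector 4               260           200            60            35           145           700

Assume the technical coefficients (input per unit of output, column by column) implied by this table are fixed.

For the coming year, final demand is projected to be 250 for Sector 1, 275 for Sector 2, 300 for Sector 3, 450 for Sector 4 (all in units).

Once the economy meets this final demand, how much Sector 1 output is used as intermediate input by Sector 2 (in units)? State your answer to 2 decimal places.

z_12 = 34.33

Technical coefficients a_ij = z_ij / X_j:
  a_11 = 260/650 = 0.40, a_21 = 0/650 = 0.00, a_31 = 0/650 = 0.00, a_41 = 260/650 = 0.40
  a_12 = 40/800 = 0.05, a_22 = 40/800 = 0.05, a_32 = 40/800 = 0.05, a_42 = 200/800 = 0.25
  a_13 = 180/400 = 0.45, a_23 = 0/400 = 0.00, a_33 = 60/400 = 0.15, a_43 = 60/400 = 0.15
  a_14 = 35/700 = 0.05, a_24 = 245/700 = 0.35, a_34 = 0/700 = 0.00, a_44 = 35/700 = 0.05
I − A =
  [   0.60    -0.05    -0.45    -0.05]
  [   0.00     0.95     0.00    -0.35]
  [   0.00    -0.05     0.85     0.00]
  [  -0.40    -0.25    -0.15     0.95]
Compute the cofactors C_ij = (−1)^(i+j)·(3×3 minor ij) of I−A; the adjugate is their transpose:
adj(I−A) = Cᵀ =
  [ 0.690125   0.072750   0.376500   0.063125]
  [ 0.119000   0.467500   0.094500   0.178500]
  [ 0.007000   0.027500   0.463000   0.010500]
  [ 0.323000   0.158000   0.256500   0.484500]
det(I−A) = Σ_j (I−A)_1j·C_1j = (0.60)(0.690125) + (-0.05)(0.119000) + (-0.45)(0.007000) + (-0.05)(0.323000) = 0.388825
(I − A)⁻¹ = adj(I−A) / det(I−A) ≈
  [   1.7749     0.1871     0.9683     0.1623]
  [   0.3061     1.2023     0.2430     0.4591]
  [   0.0180     0.0707     1.1908     0.0270]
  [   0.8307     0.4064     0.6597     1.2461]
First solve x = (I − A)⁻¹ d = adj(I−A)·d / det(I−A); in particular x_2 = (0.119000·250 + 0.467500·275 + 0.094500·300 + 0.178500·450) / 0.388825 = 266.9875 / 0.388825 ≈ 686.6521.
Intermediate flow from 1 to 2: z_12 = a_12 · x_2 = 0.05 × 266.9875 / 0.388825 = 13.349375 / 0.388825 ≈ 34.33.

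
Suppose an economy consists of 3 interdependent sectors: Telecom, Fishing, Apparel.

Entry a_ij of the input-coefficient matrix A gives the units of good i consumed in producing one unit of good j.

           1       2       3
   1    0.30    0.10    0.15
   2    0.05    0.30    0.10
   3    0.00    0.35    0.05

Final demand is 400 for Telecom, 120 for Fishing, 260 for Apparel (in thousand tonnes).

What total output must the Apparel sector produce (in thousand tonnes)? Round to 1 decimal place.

x_3 = 374.7

I − A =
  [   0.70    -0.10    -0.15]
  [  -0.05     0.70    -0.10]
  [   0.00    -0.35     0.95]
Cofactors of I−A, C_ij = (−1)^(i+j)·(minor ij) (rows/columns in the sector order above):
  C_11 = (0.70)(0.95) − (-0.10)(-0.35) = 0.6300
  C_12 = −[(-0.05)(0.95) − (-0.10)(0.00)] = 0.0475
  C_13 = (-0.05)(-0.35) − (0.70)(0.00) = 0.0175
  C_21 = −[(-0.10)(0.95) − (-0.15)(-0.35)] = 0.1475
  C_22 = (0.70)(0.95) − (-0.15)(0.00) = 0.6650
  C_23 = −[(0.70)(-0.35) − (-0.10)(0.00)] = 0.2450
  C_31 = (-0.10)(-0.10) − (-0.15)(0.70) = 0.1150
  C_32 = −[(0.70)(-0.10) − (-0.15)(-0.05)] = 0.0775
  C_33 = (0.70)(0.70) − (-0.10)(-0.05) = 0.4850
det(I−A) = Σ_j (I−A)_1j·C_1j = (0.70)(0.6300) + (-0.10)(0.0475) + (-0.15)(0.0175) = 0.433625
adj(I−A) = Cᵀ =
  [ 0.6300   0.1475   0.1150]
  [ 0.0475   0.6650   0.0775]
  [ 0.0175   0.2450   0.4850]
(I − A)⁻¹ = adj(I−A) / det(I−A) ≈
  [   1.4529     0.3402     0.2652]
  [   0.1095     1.5336     0.1787]
  [   0.0404     0.5650     1.1185]
x = (I − A)⁻¹ d = adj(I−A)·d / det(I−A), with det(I−A) = 0.433625:
  x_1 = (0.6300·400 + 0.1475·120 + 0.1150·260) / 0.433625 = 299.60 / 0.433625 ≈ 690.9
  x_2 = (0.0475·400 + 0.6650·120 + 0.0775·260) / 0.433625 = 118.95 / 0.433625 ≈ 274.3
  x_3 = (0.0175·400 + 0.2450·120 + 0.4850·260) / 0.433625 = 162.50 / 0.433625 ≈ 374.7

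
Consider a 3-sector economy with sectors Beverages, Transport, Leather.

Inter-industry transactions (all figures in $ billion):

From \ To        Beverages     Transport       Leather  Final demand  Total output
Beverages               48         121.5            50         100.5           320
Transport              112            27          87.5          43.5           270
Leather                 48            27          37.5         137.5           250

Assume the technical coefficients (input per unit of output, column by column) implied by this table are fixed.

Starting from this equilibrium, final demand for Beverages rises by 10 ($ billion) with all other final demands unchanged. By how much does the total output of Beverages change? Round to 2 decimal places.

Δx_1 = 17.02

Technical coefficients a_ij = z_ij / X_j:
  a_11 = 48/320 = 0.15, a_21 = 112/320 = 0.35, a_31 = 48/320 = 0.15
  a_12 = 121.5/270 = 0.45, a_22 = 27/270 = 0.10, a_32 = 27/270 = 0.10
  a_13 = 50/250 = 0.20, a_23 = 87.5/250 = 0.35, a_33 = 37.5/250 = 0.15
I − A =
  [   0.85    -0.45    -0.20]
  [  -0.35     0.90    -0.35]
  [  -0.15    -0.10     0.85]
Cofactors of I−A, C_ij = (−1)^(i+j)·(minor ij) (rows/columns in the sector order above):
  C_11 = (0.90)(0.85) − (-0.35)(-0.10) = 0.7300
  C_12 = −[(-0.35)(0.85) − (-0.35)(-0.15)] = 0.3500
  C_13 = (-0.35)(-0.10) − (0.90)(-0.15) = 0.1700
  C_21 = −[(-0.45)(0.85) − (-0.20)(-0.10)] = 0.4025
  C_22 = (0.85)(0.85) − (-0.20)(-0.15) = 0.6925
  C_23 = −[(0.85)(-0.10) − (-0.45)(-0.15)] = 0.1525
  C_31 = (-0.45)(-0.35) − (-0.20)(0.90) = 0.3375
  C_32 = −[(0.85)(-0.35) − (-0.20)(-0.35)] = 0.3675
  C_33 = (0.85)(0.90) − (-0.45)(-0.35) = 0.6075
det(I−A) = Σ_j (I−A)_1j·C_1j = (0.85)(0.7300) + (-0.45)(0.3500) + (-0.20)(0.1700) = 0.4290
adj(I−A) = Cᵀ =
  [ 0.7300   0.4025   0.3375]
  [ 0.3500   0.6925   0.3675]
  [ 0.1700   0.1525   0.6075]
(I − A)⁻¹ = adj(I−A) / det(I−A) ≈
  [   1.7016     0.9382     0.7867]
  [   0.8159     1.6142     0.8566]
  [   0.3963     0.3555     1.4161]
Δx = (I − A)⁻¹ Δd with Δd having +10 in the Beverages component and 0 elsewhere.
So Δx_1 = L_11 · (+10), where L_11 = adj(I−A)_11 / det(I−A) = 0.7300 / 0.4290.
Δx_1 = 0.7300 × (+10) / 0.4290 = 7.30 / 0.4290 ≈ 17.02.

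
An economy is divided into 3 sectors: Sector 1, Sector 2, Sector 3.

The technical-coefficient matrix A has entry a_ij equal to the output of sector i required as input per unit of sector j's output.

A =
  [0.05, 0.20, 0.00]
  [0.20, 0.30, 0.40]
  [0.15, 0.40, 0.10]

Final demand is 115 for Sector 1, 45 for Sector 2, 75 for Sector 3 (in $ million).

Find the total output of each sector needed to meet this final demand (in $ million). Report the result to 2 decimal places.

x_1 = 171.02, x_2 = 237.33, x_3 = 217.31

I − A =
  [   0.95    -0.20     0.00]
  [  -0.20     0.70    -0.40]
  [  -0.15    -0.40     0.90]
Cofactors of I−A, C_ij = (−1)^(i+j)·(minor ij) (rows/columns in the sector order above):
  C_11 = (0.70)(0.90) − (-0.40)(-0.40) = 0.4700
  C_12 = −[(-0.20)(0.90) − (-0.40)(-0.15)] = 0.2400
  C_13 = (-0.20)(-0.40) − (0.70)(-0.15) = 0.1850
  C_21 = −[(-0.20)(0.90) − (0.00)(-0.40)] = 0.1800
  C_22 = (0.95)(0.90) − (0.00)(-0.15) = 0.8550
  C_23 = −[(0.95)(-0.40) − (-0.20)(-0.15)] = 0.4100
  C_31 = (-0.20)(-0.40) − (0.00)(0.70) = 0.0800
  C_32 = −[(0.95)(-0.40) − (0.00)(-0.20)] = 0.3800
  C_33 = (0.95)(0.70) − (-0.20)(-0.20) = 0.6250
det(I−A) = Σ_j (I−A)_1j·C_1j = (0.95)(0.4700) + (-0.20)(0.2400) + (0.00)(0.1850) = 0.3985
adj(I−A) = Cᵀ =
  [ 0.4700   0.1800   0.0800]
  [ 0.2400   0.8550   0.3800]
  [ 0.1850   0.4100   0.6250]
(I − A)⁻¹ = adj(I−A) / det(I−A) ≈
  [   1.1794     0.4517     0.2008]
  [   0.6023     2.1455     0.9536]
  [   0.4642     1.0289     1.5684]
x = (I − A)⁻¹ d = adj(I−A)·d / det(I−A), with det(I−A) = 0.3985:
  x_1 = (0.4700·115 + 0.1800·45 + 0.0800·75) / 0.3985 = 68.15 / 0.3985 ≈ 171.02
  x_2 = (0.2400·115 + 0.8550·45 + 0.3800·75) / 0.3985 = 94.575 / 0.3985 ≈ 237.33
  x_3 = (0.1850·115 + 0.4100·45 + 0.6250·75) / 0.3985 = 86.60 / 0.3985 ≈ 217.31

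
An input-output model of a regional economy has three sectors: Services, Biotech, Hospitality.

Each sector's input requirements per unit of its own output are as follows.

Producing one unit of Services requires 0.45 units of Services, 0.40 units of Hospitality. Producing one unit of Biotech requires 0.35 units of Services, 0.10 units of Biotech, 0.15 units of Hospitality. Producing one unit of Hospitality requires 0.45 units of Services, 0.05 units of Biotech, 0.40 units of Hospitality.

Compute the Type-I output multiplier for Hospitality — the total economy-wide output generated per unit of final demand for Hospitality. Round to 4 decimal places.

m_H = 7.6287

I − A =
  [   0.55    -0.35    -0.45]
  [   0.00     0.90    -0.05]
  [  -0.40    -0.15     0.60]
Cofactors of I−A, C_ij = (−1)^(i+j)·(minor ij) (rows/columns in the sector order above):
  C_11 = (0.90)(0.60) − (-0.05)(-0.15) = 0.5325
  C_12 = −[(0.00)(0.60) − (-0.05)(-0.40)] = 0.0200
  C_13 = (0.00)(-0.15) − (0.90)(-0.40) = 0.3600
  C_21 = −[(-0.35)(0.60) − (-0.45)(-0.15)] = 0.2775
  C_22 = (0.55)(0.60) − (-0.45)(-0.40) = 0.1500
  C_23 = −[(0.55)(-0.15) − (-0.35)(-0.40)] = 0.2225
  C_31 = (-0.35)(-0.05) − (-0.45)(0.90) = 0.4225
  C_32 = −[(0.55)(-0.05) − (-0.45)(0.00)] = 0.0275
  C_33 = (0.55)(0.90) − (-0.35)(0.00) = 0.4950
det(I−A) = Σ_j (I−A)_1j·C_1j = (0.55)(0.5325) + (-0.35)(0.0200) + (-0.45)(0.3600) = 0.123875
adj(I−A) = Cᵀ =
  [ 0.5325   0.2775   0.4225]
  [ 0.0200   0.1500   0.0275]
  [ 0.3600   0.2225   0.4950]
(I − A)⁻¹ = adj(I−A) / det(I−A) ≈
  [   4.29869     2.24016     3.41070]
  [   0.16145     1.21090     0.22200]
  [   2.90616     1.79617     3.99596]
The output multiplier for sector j is the column-j sum of the Leontief inverse (I − A)⁻¹ = adj(I−A) / det(I−A).
Column H of adj(I−A): (0.4225, 0.0275, 0.4950); det(I−A) = 0.123875.
m_H = (0.4225 + 0.0275 + 0.4950) / 0.123875 = 0.945 / 0.123875 ≈ 7.6287.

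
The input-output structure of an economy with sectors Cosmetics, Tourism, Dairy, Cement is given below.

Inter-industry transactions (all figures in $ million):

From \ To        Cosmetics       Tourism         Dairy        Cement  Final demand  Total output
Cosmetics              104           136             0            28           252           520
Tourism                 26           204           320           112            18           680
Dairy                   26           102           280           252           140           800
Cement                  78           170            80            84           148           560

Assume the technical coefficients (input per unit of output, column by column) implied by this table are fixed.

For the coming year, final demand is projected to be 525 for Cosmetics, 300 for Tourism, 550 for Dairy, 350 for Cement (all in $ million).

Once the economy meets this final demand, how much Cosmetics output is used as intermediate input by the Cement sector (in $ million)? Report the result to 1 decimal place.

z_14 = 88.0

Technical coefficients a_ij = z_ij / X_j:
  a_11 = 104/520 = 0.20, a_21 = 26/520 = 0.05, a_31 = 26/520 = 0.05, a_41 = 78/520 = 0.15
  a_12 = 136/680 = 0.20, a_22 = 204/680 = 0.30, a_32 = 102/680 = 0.15, a_42 = 170/680 = 0.25
  a_13 = 0/800 = 0.00, a_23 = 320/800 = 0.40, a_33 = 280/800 = 0.35, a_43 = 80/800 = 0.10
  a_14 = 28/560 = 0.05, a_24 = 112/560 = 0.20, a_34 = 252/560 = 0.45, a_44 = 84/560 = 0.15
I − A =
  [   0.80    -0.20     0.00    -0.05]
  [  -0.05     0.70    -0.40    -0.20]
  [  -0.05    -0.15     0.65    -0.45]
  [  -0.15    -0.25    -0.10     0.85]
Compute the cofactors C_ij = (−1)^(i+j)·(3×3 minor ij) of I−A; the adjugate is their transpose:
adj(I−A) = Cᵀ =
  [ 0.223750   0.110375   0.080500   0.081750]
  [ 0.089875   0.400875   0.285250   0.250625]
  [ 0.091000   0.213500   0.415625   0.275625]
  [ 0.076625   0.162500   0.147000   0.305500]
det(I−A) = Σ_j (I−A)_1j·C_1j = (0.80)(0.223750) + (-0.20)(0.089875) + (0.00)(0.091000) + (-0.05)(0.076625) = 0.15719375
(I − A)⁻¹ = adj(I−A) / det(I−A) ≈
  [   1.4234     0.7022     0.5121     0.5201]
  [   0.5717     2.5502     1.8146     1.5944]
  [   0.5789     1.3582     2.6440     1.7534]
  [   0.4875     1.0338     0.9352     1.9435]
First solve x = (I − A)⁻¹ d = adj(I−A)·d / det(I−A); in particular x_4 = (0.076625·525 + 0.162500·300 + 0.147000·550 + 0.305500·350) / 0.15719375 = 276.753125 / 0.15719375 ≈ 1760.586.
Intermediate flow from 1 to 4: z_14 = a_14 · x_4 = 0.05 × 276.753125 / 0.15719375 = 13.83765625 / 0.15719375 ≈ 88.0.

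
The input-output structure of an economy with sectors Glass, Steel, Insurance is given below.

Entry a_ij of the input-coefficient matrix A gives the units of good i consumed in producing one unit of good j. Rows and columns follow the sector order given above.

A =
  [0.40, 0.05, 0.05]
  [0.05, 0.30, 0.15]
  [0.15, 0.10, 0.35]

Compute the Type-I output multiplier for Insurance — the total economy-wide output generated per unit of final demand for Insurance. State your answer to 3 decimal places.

I − A =
  [   0.60    -0.05    -0.05]
  [  -0.05     0.70    -0.15]
  [  -0.15    -0.10     0.65]
Cofactors of I−A, C_ij = (−1)^(i+j)·(minor ij) (rows/columns in the sector order above):
  C_11 = (0.70)(0.65) − (-0.15)(-0.10) = 0.4400
  C_12 = −[(-0.05)(0.65) − (-0.15)(-0.15)] = 0.0550
  C_13 = (-0.05)(-0.10) − (0.70)(-0.15) = 0.1100
  C_21 = −[(-0.05)(0.65) − (-0.05)(-0.10)] = 0.0375
  C_22 = (0.60)(0.65) − (-0.05)(-0.15) = 0.3825
  C_23 = −[(0.60)(-0.10) − (-0.05)(-0.15)] = 0.0675
  C_31 = (-0.05)(-0.15) − (-0.05)(0.70) = 0.0425
  C_32 = −[(0.60)(-0.15) − (-0.05)(-0.05)] = 0.0925
  C_33 = (0.60)(0.70) − (-0.05)(-0.05) = 0.4175
det(I−A) = Σ_j (I−A)_1j·C_1j = (0.60)(0.4400) + (-0.05)(0.0550) + (-0.05)(0.1100) = 0.25575
adj(I−A) = Cᵀ =
  [ 0.4400   0.0375   0.0425]
  [ 0.0550   0.3825   0.0925]
  [ 0.1100   0.0675   0.4175]
(I − A)⁻¹ = adj(I−A) / det(I−A) ≈
  [   1.7204     0.1466     0.1662]
  [   0.2151     1.4956     0.3617]
  [   0.4301     0.2639     1.6325]
The output multiplier for sector j is the column-j sum of the Leontief inverse (I − A)⁻¹ = adj(I−A) / det(I−A).
Column 3 of adj(I−A): (0.0425, 0.0925, 0.4175); det(I−A) = 0.25575.
m_3 = (0.0425 + 0.0925 + 0.4175) / 0.25575 = 0.5525 / 0.25575 ≈ 2.160.

m_3 = 2.160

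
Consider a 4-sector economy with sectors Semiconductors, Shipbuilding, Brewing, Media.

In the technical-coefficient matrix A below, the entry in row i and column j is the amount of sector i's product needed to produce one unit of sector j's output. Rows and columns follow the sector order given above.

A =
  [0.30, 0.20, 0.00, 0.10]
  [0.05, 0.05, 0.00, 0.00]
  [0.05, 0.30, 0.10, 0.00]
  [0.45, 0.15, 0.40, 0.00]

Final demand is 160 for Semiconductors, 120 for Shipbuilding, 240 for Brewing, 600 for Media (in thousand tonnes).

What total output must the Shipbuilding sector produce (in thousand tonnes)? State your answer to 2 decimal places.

x_2 = 147.63

I − A =
  [   0.70    -0.20     0.00    -0.10]
  [  -0.05     0.95     0.00     0.00]
  [  -0.05    -0.30     0.90     0.00]
  [  -0.45    -0.15    -0.40     1.00]
Compute the cofactors C_ij = (−1)^(i+j)·(3×3 minor ij) of I−A; the adjugate is their transpose:
adj(I−A) = Cᵀ =
  [ 0.85500   0.20550   0.03800   0.08550]
  [ 0.04500   0.58750   0.00200   0.00450]
  [ 0.06250   0.20725   0.61150   0.00625]
  [ 0.41650   0.26350   0.26200   0.58950]
det(I−A) = Σ_j (I−A)_1j·C_1j = (0.70)(0.85500) + (-0.20)(0.04500) + (0.00)(0.06250) + (-0.10)(0.41650) = 0.54785
(I − A)⁻¹ = adj(I−A) / det(I−A) ≈
  [   1.5606     0.3751     0.0694     0.1561]
  [   0.0821     1.0724     0.0037     0.0082]
  [   0.1141     0.3783     1.1162     0.0114]
  [   0.7602     0.4810     0.4782     1.0760]
x = (I − A)⁻¹ d = adj(I−A)·d / det(I−A), with det(I−A) = 0.54785:
  x_1 = (0.85500·160 + 0.20550·120 + 0.03800·240 + 0.08550·600) / 0.54785 = 221.88 / 0.54785 ≈ 405.00
  x_2 = (0.04500·160 + 0.58750·120 + 0.00200·240 + 0.00450·600) / 0.54785 = 80.88 / 0.54785 ≈ 147.63
  x_3 = (0.06250·160 + 0.20725·120 + 0.61150·240 + 0.00625·600) / 0.54785 = 185.38 / 0.54785 ≈ 338.38
  x_4 = (0.41650·160 + 0.26350·120 + 0.26200·240 + 0.58950·600) / 0.54785 = 514.84 / 0.54785 ≈ 939.75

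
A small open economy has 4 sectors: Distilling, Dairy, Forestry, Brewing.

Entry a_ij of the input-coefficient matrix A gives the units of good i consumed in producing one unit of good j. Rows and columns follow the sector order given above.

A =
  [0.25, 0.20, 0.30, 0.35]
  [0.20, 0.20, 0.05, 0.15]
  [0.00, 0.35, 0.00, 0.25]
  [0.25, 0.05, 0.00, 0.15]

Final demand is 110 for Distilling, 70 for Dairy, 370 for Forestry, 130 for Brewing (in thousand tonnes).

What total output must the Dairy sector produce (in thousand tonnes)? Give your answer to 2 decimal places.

x_2 = 353.12

I − A =
  [   0.75    -0.20    -0.30    -0.35]
  [  -0.20     0.80    -0.05    -0.15]
  [   0.00    -0.35     1.00    -0.25]
  [  -0.25    -0.05     0.00     0.85]
Compute the cofactors C_ij = (−1)^(i+j)·(3×3 minor ij) of I−A; the adjugate is their transpose:
adj(I−A) = Cᵀ =
  [ 0.657000   0.280500   0.211125   0.382125]
  [ 0.210625   0.531250   0.089750   0.206875]
  [ 0.125125   0.214375   0.389375   0.203875]
  [ 0.205625   0.113750   0.067375   0.525875]
det(I−A) = Σ_j (I−A)_1j·C_1j = (0.75)(0.657000) + (-0.20)(0.210625) + (-0.30)(0.125125) + (-0.35)(0.205625) = 0.34111875
(I − A)⁻¹ = adj(I−A) / det(I−A) ≈
  [   1.9260     0.8223     0.6189     1.1202]
  [   0.6175     1.5574     0.2631     0.6065]
  [   0.3668     0.6284     1.1415     0.5977]
  [   0.6028     0.3335     0.1975     1.5416]
x = (I − A)⁻¹ d = adj(I−A)·d / det(I−A), with det(I−A) = 0.34111875:
  x_1 = (0.657000·110 + 0.280500·70 + 0.211125·370 + 0.382125·130) / 0.34111875 = 219.6975 / 0.34111875 ≈ 644.05
  x_2 = (0.210625·110 + 0.531250·70 + 0.089750·370 + 0.206875·130) / 0.34111875 = 120.4575 / 0.34111875 ≈ 353.12
  x_3 = (0.125125·110 + 0.214375·70 + 0.389375·370 + 0.203875·130) / 0.34111875 = 199.3425 / 0.34111875 ≈ 584.38
  x_4 = (0.205625·110 + 0.113750·70 + 0.067375·370 + 0.525875·130) / 0.34111875 = 123.87375 / 0.34111875 ≈ 363.14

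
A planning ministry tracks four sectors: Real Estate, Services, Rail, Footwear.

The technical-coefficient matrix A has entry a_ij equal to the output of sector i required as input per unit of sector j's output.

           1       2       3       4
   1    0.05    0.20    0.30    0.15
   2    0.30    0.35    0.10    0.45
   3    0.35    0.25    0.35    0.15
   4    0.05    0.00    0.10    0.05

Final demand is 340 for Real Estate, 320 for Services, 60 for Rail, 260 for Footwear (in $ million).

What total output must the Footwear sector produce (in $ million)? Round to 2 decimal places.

x_4 = 501.74

I − A =
  [   0.95    -0.20    -0.30    -0.15]
  [  -0.30     0.65    -0.10    -0.45]
  [  -0.35    -0.25     0.65    -0.15]
  [  -0.05     0.00    -0.10     0.95]
Compute the cofactors C_ij = (−1)^(i+j)·(3×3 minor ij) of I−A; the adjugate is their transpose:
adj(I−A) = Cᵀ =
  [ 0.356625   0.195500   0.223000   0.184125]
  [ 0.245125   0.460250   0.229000   0.292875]
  [ 0.297875   0.291750   0.520250   0.267375]
  [ 0.050125   0.041000   0.066500   0.240875]
det(I−A) = Σ_j (I−A)_1j·C_1j = (0.95)(0.356625) + (-0.20)(0.245125) + (-0.30)(0.297875) + (-0.15)(0.050125) = 0.1928875
(I − A)⁻¹ = adj(I−A) / det(I−A) ≈
  [   1.8489     1.0135     1.1561     0.9546]
  [   1.2708     2.3861     1.1872     1.5184]
  [   1.5443     1.5125     2.6972     1.3862]
  [   0.2599     0.2126     0.3448     1.2488]
x = (I − A)⁻¹ d = adj(I−A)·d / det(I−A), with det(I−A) = 0.1928875:
  x_1 = (0.356625·340 + 0.195500·320 + 0.223000·60 + 0.184125·260) / 0.1928875 = 245.065 / 0.1928875 ≈ 1270.51
  x_2 = (0.245125·340 + 0.460250·320 + 0.229000·60 + 0.292875·260) / 0.1928875 = 320.51 / 0.1928875 ≈ 1661.64
  x_3 = (0.297875·340 + 0.291750·320 + 0.520250·60 + 0.267375·260) / 0.1928875 = 295.37 / 0.1928875 ≈ 1531.31
  x_4 = (0.050125·340 + 0.041000·320 + 0.066500·60 + 0.240875·260) / 0.1928875 = 96.78 / 0.1928875 ≈ 501.74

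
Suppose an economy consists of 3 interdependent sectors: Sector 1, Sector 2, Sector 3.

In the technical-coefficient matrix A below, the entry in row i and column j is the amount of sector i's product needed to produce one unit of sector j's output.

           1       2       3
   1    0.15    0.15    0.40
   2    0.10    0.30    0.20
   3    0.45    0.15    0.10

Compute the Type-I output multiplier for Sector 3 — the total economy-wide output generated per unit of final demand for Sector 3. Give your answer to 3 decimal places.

I − A =
  [   0.85    -0.15    -0.40]
  [  -0.10     0.70    -0.20]
  [  -0.45    -0.15     0.90]
Cofactors of I−A, C_ij = (−1)^(i+j)·(minor ij) (rows/columns in the sector order above):
  C_11 = (0.70)(0.90) − (-0.20)(-0.15) = 0.6000
  C_12 = −[(-0.10)(0.90) − (-0.20)(-0.45)] = 0.1800
  C_13 = (-0.10)(-0.15) − (0.70)(-0.45) = 0.3300
  C_21 = −[(-0.15)(0.90) − (-0.40)(-0.15)] = 0.1950
  C_22 = (0.85)(0.90) − (-0.40)(-0.45) = 0.5850
  C_23 = −[(0.85)(-0.15) − (-0.15)(-0.45)] = 0.1950
  C_31 = (-0.15)(-0.20) − (-0.40)(0.70) = 0.3100
  C_32 = −[(0.85)(-0.20) − (-0.40)(-0.10)] = 0.2100
  C_33 = (0.85)(0.70) − (-0.15)(-0.10) = 0.5800
det(I−A) = Σ_j (I−A)_1j·C_1j = (0.85)(0.6000) + (-0.15)(0.1800) + (-0.40)(0.3300) = 0.3510
adj(I−A) = Cᵀ =
  [ 0.6000   0.1950   0.3100]
  [ 0.1800   0.5850   0.2100]
  [ 0.3300   0.1950   0.5800]
(I − A)⁻¹ = adj(I−A) / det(I−A) ≈
  [   1.7094     0.5556     0.8832]
  [   0.5128     1.6667     0.5983]
  [   0.9402     0.5556     1.6524]
The output multiplier for sector j is the column-j sum of the Leontief inverse (I − A)⁻¹ = adj(I−A) / det(I−A).
Column 3 of adj(I−A): (0.3100, 0.2100, 0.5800); det(I−A) = 0.3510.
m_3 = (0.3100 + 0.2100 + 0.5800) / 0.3510 = 1.10 / 0.3510 ≈ 3.134.

m_3 = 3.134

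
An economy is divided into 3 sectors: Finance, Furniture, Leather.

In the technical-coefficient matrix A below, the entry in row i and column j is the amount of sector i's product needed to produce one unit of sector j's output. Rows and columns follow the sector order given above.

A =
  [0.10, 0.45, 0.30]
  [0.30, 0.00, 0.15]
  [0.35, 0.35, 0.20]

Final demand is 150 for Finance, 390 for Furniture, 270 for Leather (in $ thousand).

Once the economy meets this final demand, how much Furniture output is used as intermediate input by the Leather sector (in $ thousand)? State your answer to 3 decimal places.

z_23 = 170.185

I − A =
  [   0.90    -0.45    -0.30]
  [  -0.30     1.00    -0.15]
  [  -0.35    -0.35     0.80]
Cofactors of I−A, C_ij = (−1)^(i+j)·(minor ij) (rows/columns in the sector order above):
  C_11 = (1.00)(0.80) − (-0.15)(-0.35) = 0.7475
  C_12 = −[(-0.30)(0.80) − (-0.15)(-0.35)] = 0.2925
  C_13 = (-0.30)(-0.35) − (1.00)(-0.35) = 0.4550
  C_21 = −[(-0.45)(0.80) − (-0.30)(-0.35)] = 0.4650
  C_22 = (0.90)(0.80) − (-0.30)(-0.35) = 0.6150
  C_23 = −[(0.90)(-0.35) − (-0.45)(-0.35)] = 0.4725
  C_31 = (-0.45)(-0.15) − (-0.30)(1.00) = 0.3675
  C_32 = −[(0.90)(-0.15) − (-0.30)(-0.30)] = 0.2250
  C_33 = (0.90)(1.00) − (-0.45)(-0.30) = 0.7650
det(I−A) = Σ_j (I−A)_1j·C_1j = (0.90)(0.7475) + (-0.45)(0.2925) + (-0.30)(0.4550) = 0.404625
adj(I−A) = Cᵀ =
  [ 0.7475   0.4650   0.3675]
  [ 0.2925   0.6150   0.2250]
  [ 0.4550   0.4725   0.7650]
(I − A)⁻¹ = adj(I−A) / det(I−A) ≈
  [   1.8474     1.1492     0.9082]
  [   0.7229     1.5199     0.5561]
  [   1.1245     1.1677     1.8906]
First solve x = (I − A)⁻¹ d = adj(I−A)·d / det(I−A); in particular x_3 = (0.4550·150 + 0.4725·390 + 0.7650·270) / 0.404625 = 459.075 / 0.404625 ≈ 1134.56905.
Intermediate flow from 2 to 3: z_23 = a_23 · x_3 = 0.15 × 459.075 / 0.404625 = 68.86125 / 0.404625 ≈ 170.185.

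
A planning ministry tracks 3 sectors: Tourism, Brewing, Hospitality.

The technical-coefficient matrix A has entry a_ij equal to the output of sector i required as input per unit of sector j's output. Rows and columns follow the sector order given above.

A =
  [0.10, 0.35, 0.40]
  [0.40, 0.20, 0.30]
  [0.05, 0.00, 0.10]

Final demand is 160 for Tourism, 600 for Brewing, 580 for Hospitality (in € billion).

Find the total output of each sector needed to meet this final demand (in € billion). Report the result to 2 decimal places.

I − A =
  [   0.90    -0.35    -0.40]
  [  -0.40     0.80    -0.30]
  [  -0.05     0.00     0.90]
Cofactors of I−A, C_ij = (−1)^(i+j)·(minor ij) (rows/columns in the sector order above):
  C_11 = (0.80)(0.90) − (-0.30)(0.00) = 0.7200
  C_12 = −[(-0.40)(0.90) − (-0.30)(-0.05)] = 0.3750
  C_13 = (-0.40)(0.00) − (0.80)(-0.05) = 0.0400
  C_21 = −[(-0.35)(0.90) − (-0.40)(0.00)] = 0.3150
  C_22 = (0.90)(0.90) − (-0.40)(-0.05) = 0.7900
  C_23 = −[(0.90)(0.00) − (-0.35)(-0.05)] = 0.0175
  C_31 = (-0.35)(-0.30) − (-0.40)(0.80) = 0.4250
  C_32 = −[(0.90)(-0.30) − (-0.40)(-0.40)] = 0.4300
  C_33 = (0.90)(0.80) − (-0.35)(-0.40) = 0.5800
det(I−A) = Σ_j (I−A)_1j·C_1j = (0.90)(0.7200) + (-0.35)(0.3750) + (-0.40)(0.0400) = 0.50075
adj(I−A) = Cᵀ =
  [ 0.7200   0.3150   0.4250]
  [ 0.3750   0.7900   0.4300]
  [ 0.0400   0.0175   0.5800]
(I − A)⁻¹ = adj(I−A) / det(I−A) ≈
  [   1.4378     0.6291     0.8487]
  [   0.7489     1.5776     0.8587]
  [   0.0799     0.0349     1.1583]
x = (I − A)⁻¹ d = adj(I−A)·d / det(I−A), with det(I−A) = 0.50075:
  x_T = (0.7200·160 + 0.3150·600 + 0.4250·580) / 0.50075 = 550.70 / 0.50075 ≈ 1099.75
  x_B = (0.3750·160 + 0.7900·600 + 0.4300·580) / 0.50075 = 783.40 / 0.50075 ≈ 1564.45
  x_H = (0.0400·160 + 0.0175·600 + 0.5800·580) / 0.50075 = 353.30 / 0.50075 ≈ 705.54

x_T = 1099.75, x_B = 1564.45, x_H = 705.54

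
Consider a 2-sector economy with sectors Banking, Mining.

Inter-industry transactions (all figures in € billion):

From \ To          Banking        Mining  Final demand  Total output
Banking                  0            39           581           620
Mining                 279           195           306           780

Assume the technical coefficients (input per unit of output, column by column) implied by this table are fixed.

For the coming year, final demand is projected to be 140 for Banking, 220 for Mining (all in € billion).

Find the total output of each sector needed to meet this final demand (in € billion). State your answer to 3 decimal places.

Technical coefficients a_ij = z_ij / X_j:
  a_BB = 0/620 = 0.00, a_MB = 279/620 = 0.45
  a_BM = 39/780 = 0.05, a_MM = 195/780 = 0.25
I − A =
  [   1.00    -0.05]
  [  -0.45     0.75]
det(I−A) = (1.00)(0.75) − (-0.05)(-0.45) = 0.7275
adj(I−A) = [[0.75, 0.05], [0.45, 1.00]]
(I − A)⁻¹ = adj(I−A) / det(I−A) ≈
  [   1.0309     0.0687]
  [   0.6186     1.3746]
x = (I − A)⁻¹ d = adj(I−A)·d / det(I−A), with det(I−A) = 0.7275:
  x_B = (0.75·140 + 0.05·220) / 0.7275 = 116.00 / 0.7275 ≈ 159.450
  x_M = (0.45·140 + 1.00·220) / 0.7275 = 283.00 / 0.7275 ≈ 389.003

x_B = 159.450, x_M = 389.003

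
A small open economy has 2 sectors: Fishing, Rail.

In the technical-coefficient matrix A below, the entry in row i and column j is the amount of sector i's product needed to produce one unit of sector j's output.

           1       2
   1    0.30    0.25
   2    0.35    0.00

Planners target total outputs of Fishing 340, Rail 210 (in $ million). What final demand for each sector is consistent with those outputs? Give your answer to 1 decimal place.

d_1 = 185.5, d_2 = 91.0

I − A =
  [   0.70    -0.25]
  [  -0.35     1.00]
d = (I − A) x:
  d_1 = (+0.70)·340 + (-0.25)·210 = 185.5
  d_2 = (-0.35)·340 + (+1.00)·210 = 91.0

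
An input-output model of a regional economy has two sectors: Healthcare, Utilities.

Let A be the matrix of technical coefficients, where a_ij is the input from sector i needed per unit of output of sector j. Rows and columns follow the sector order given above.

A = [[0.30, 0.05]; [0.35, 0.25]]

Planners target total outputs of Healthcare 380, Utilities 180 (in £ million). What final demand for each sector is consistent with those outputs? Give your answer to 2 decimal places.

d_H = 257.00, d_U = 2.00

I − A =
  [   0.70    -0.05]
  [  -0.35     0.75]
d = (I − A) x:
  d_H = (+0.70)·380 + (-0.05)·180 = 257.00
  d_U = (-0.35)·380 + (+0.75)·180 = 2.00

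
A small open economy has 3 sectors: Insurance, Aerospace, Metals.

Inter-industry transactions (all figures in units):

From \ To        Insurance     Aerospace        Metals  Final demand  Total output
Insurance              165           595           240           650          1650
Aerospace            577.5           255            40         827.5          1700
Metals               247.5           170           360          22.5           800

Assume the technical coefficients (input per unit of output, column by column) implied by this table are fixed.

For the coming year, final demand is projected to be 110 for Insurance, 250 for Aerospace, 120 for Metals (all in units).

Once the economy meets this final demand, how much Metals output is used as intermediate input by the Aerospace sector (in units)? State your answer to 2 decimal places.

z_32 = 51.26

Technical coefficients a_ij = z_ij / X_j:
  a_11 = 165/1650 = 0.10, a_21 = 577.5/1650 = 0.35, a_31 = 247.5/1650 = 0.15
  a_12 = 595/1700 = 0.35, a_22 = 255/1700 = 0.15, a_32 = 170/1700 = 0.10
  a_13 = 240/800 = 0.30, a_23 = 40/800 = 0.05, a_33 = 360/800 = 0.45
I − A =
  [   0.90    -0.35    -0.30]
  [  -0.35     0.85    -0.05]
  [  -0.15    -0.10     0.55]
Cofactors of I−A, C_ij = (−1)^(i+j)·(minor ij) (rows/columns in the sector order above):
  C_11 = (0.85)(0.55) − (-0.05)(-0.10) = 0.4625
  C_12 = −[(-0.35)(0.55) − (-0.05)(-0.15)] = 0.2000
  C_13 = (-0.35)(-0.10) − (0.85)(-0.15) = 0.1625
  C_21 = −[(-0.35)(0.55) − (-0.30)(-0.10)] = 0.2225
  C_22 = (0.90)(0.55) − (-0.30)(-0.15) = 0.4500
  C_23 = −[(0.90)(-0.10) − (-0.35)(-0.15)] = 0.1425
  C_31 = (-0.35)(-0.05) − (-0.30)(0.85) = 0.2725
  C_32 = −[(0.90)(-0.05) − (-0.30)(-0.35)] = 0.1500
  C_33 = (0.90)(0.85) − (-0.35)(-0.35) = 0.6425
det(I−A) = Σ_j (I−A)_1j·C_1j = (0.90)(0.4625) + (-0.35)(0.2000) + (-0.30)(0.1625) = 0.2975
adj(I−A) = Cᵀ =
  [ 0.4625   0.2225   0.2725]
  [ 0.2000   0.4500   0.1500]
  [ 0.1625   0.1425   0.6425]
(I − A)⁻¹ = adj(I−A) / det(I−A) ≈
  [   1.5546     0.7479     0.9160]
  [   0.6723     1.5126     0.5042]
  [   0.5462     0.4790     2.1597]
First solve x = (I − A)⁻¹ d = adj(I−A)·d / det(I−A); in particular x_2 = (0.2000·110 + 0.4500·250 + 0.1500·120) / 0.2975 = 152.50 / 0.2975 ≈ 512.6050.
Intermediate flow from 3 to 2: z_32 = a_32 · x_2 = 0.10 × 152.50 / 0.2975 = 15.25 / 0.2975 ≈ 51.26.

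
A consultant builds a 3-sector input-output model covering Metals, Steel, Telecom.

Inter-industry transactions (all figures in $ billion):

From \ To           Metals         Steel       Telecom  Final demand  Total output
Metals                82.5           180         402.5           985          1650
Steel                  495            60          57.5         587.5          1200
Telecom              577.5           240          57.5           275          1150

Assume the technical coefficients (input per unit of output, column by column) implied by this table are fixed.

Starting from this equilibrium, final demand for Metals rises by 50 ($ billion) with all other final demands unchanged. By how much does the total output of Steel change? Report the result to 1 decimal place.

Technical coefficients a_ij = z_ij / X_j:
  a_MM = 82.5/1650 = 0.05, a_SM = 495/1650 = 0.30, a_TM = 577.5/1650 = 0.35
  a_MS = 180/1200 = 0.15, a_SS = 60/1200 = 0.05, a_TS = 240/1200 = 0.20
  a_MT = 402.5/1150 = 0.35, a_ST = 57.5/1150 = 0.05, a_TT = 57.5/1150 = 0.05
I − A =
  [   0.95    -0.15    -0.35]
  [  -0.30     0.95    -0.05]
  [  -0.35    -0.20     0.95]
Cofactors of I−A, C_ij = (−1)^(i+j)·(minor ij) (rows/columns in the sector order above):
  C_11 = (0.95)(0.95) − (-0.05)(-0.20) = 0.8925
  C_12 = −[(-0.30)(0.95) − (-0.05)(-0.35)] = 0.3025
  C_13 = (-0.30)(-0.20) − (0.95)(-0.35) = 0.3925
  C_21 = −[(-0.15)(0.95) − (-0.35)(-0.20)] = 0.2125
  C_22 = (0.95)(0.95) − (-0.35)(-0.35) = 0.7800
  C_23 = −[(0.95)(-0.20) − (-0.15)(-0.35)] = 0.2425
  C_31 = (-0.15)(-0.05) − (-0.35)(0.95) = 0.3400
  C_32 = −[(0.95)(-0.05) − (-0.35)(-0.30)] = 0.1525
  C_33 = (0.95)(0.95) − (-0.15)(-0.30) = 0.8575
det(I−A) = Σ_j (I−A)_1j·C_1j = (0.95)(0.8925) + (-0.15)(0.3025) + (-0.35)(0.3925) = 0.665125
adj(I−A) = Cᵀ =
  [ 0.8925   0.2125   0.3400]
  [ 0.3025   0.7800   0.1525]
  [ 0.3925   0.2425   0.8575]
(I − A)⁻¹ = adj(I−A) / det(I−A) ≈
  [   1.3419     0.3195     0.5112]
  [   0.4548     1.1727     0.2293]
  [   0.5901     0.3646     1.2892]
Δx = (I − A)⁻¹ Δd with Δd having +50 in the Metals component and 0 elsewhere.
So Δx_S = L_SM · (+50), where L_SM = adj(I−A)_SM / det(I−A) = 0.3025 / 0.665125.
Δx_S = 0.3025 × (+50) / 0.665125 = 15.125 / 0.665125 ≈ 22.7.

Δx_S = 22.7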